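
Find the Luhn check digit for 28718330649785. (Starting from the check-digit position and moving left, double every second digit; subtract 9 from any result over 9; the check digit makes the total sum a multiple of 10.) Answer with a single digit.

8

Partial digits right→left: 5 8 7 9 4 6 0 3 3 8 1 7 8 2
Double every second digit counting from the check-digit position (so the 1st, 3rd, 5th, ... of the partial from the right).
  doubled (with −9 where >9): 1 5 8 0 6 2 7 → sum 29
  kept as-is: 8 9 6 3 8 7 2 → sum 43
Total = 29 + 43 = 72.
Check digit = (10 − (72 mod 10)) mod 10 = 8.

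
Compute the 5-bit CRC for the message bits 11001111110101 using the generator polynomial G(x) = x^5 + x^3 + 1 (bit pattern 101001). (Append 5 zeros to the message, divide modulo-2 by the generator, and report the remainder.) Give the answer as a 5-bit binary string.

Append 5 zeros: 1100111111010100000. Divide by 101001 (XOR where the leading bit is 1):
  pos 0: 110011 XOR 101001 = 011010
  pos 1: 110101 XOR 101001 = 011100
  pos 2: 111001 XOR 101001 = 010000
  pos 3: 100001 XOR 101001 = 001000
  pos 5: 100010 XOR 101001 = 001011
  pos 7: 101110 XOR 101001 = 000111
  pos 10: 111100 XOR 101001 = 010101
  pos 11: 101010 XOR 101001 = 000011
Remainder (last 5 bits) = 01100. This is the CRC / FCS.

01100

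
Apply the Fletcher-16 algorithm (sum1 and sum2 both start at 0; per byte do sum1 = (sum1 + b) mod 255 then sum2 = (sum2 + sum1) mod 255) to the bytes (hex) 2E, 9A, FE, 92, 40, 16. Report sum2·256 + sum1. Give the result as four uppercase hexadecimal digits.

64B0

Running sums (mod 255):
  after byte 0 (2E): sum1=46, sum2=46
  after byte 1 (9A): sum1=200, sum2=246
  after byte 2 (FE): sum1=199, sum2=190
  after byte 3 (92): sum1=90, sum2=25
  after byte 4 (40): sum1=154, sum2=179
  after byte 5 (16): sum1=176, sum2=100
Checksum = sum2·256 + sum1 = 100·256 + 176 = 25776 = 0x64B0.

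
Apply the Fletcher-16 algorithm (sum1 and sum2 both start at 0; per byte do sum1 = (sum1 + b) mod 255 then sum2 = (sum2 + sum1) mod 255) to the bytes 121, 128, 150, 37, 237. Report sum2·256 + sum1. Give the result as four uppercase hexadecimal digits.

Running sums (mod 255):
  after byte 0 (121): sum1=121, sum2=121
  after byte 1 (128): sum1=249, sum2=115
  after byte 2 (150): sum1=144, sum2=4
  after byte 3 (37): sum1=181, sum2=185
  after byte 4 (237): sum1=163, sum2=93
Checksum = sum2·256 + sum1 = 93·256 + 163 = 23971 = 0x5DA3.

5DA3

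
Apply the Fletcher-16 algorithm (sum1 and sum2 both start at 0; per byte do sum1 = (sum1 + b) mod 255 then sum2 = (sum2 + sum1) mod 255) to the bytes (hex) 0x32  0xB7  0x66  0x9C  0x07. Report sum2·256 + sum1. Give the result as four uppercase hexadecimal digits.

Running sums (mod 255):
  after byte 0 (0x32): sum1=50, sum2=50
  after byte 1 (0xB7): sum1=233, sum2=28
  after byte 2 (0x66): sum1=80, sum2=108
  after byte 3 (0x9C): sum1=236, sum2=89
  after byte 4 (0x07): sum1=243, sum2=77
Checksum = sum2·256 + sum1 = 77·256 + 243 = 19955 = 0x4DF3.

4DF3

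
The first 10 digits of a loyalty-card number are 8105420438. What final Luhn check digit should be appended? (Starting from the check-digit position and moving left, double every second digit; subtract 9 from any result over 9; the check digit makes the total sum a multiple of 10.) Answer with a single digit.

Partial digits right→left: 8 3 4 0 2 4 5 0 1 8
Double every second digit counting from the check-digit position (so the 1st, 3rd, 5th, ... of the partial from the right).
  doubled (with −9 where >9): 7 8 4 1 2 → sum 22
  kept as-is: 3 0 4 0 8 → sum 15
Total = 22 + 15 = 37.
Check digit = (10 − (37 mod 10)) mod 10 = 3.

3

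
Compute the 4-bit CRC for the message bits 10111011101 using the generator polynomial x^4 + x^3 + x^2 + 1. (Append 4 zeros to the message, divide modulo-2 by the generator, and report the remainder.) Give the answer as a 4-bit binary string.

0011

Append 4 zeros: 101110111010000. Divide by 11101 (XOR where the leading bit is 1):
  pos 0: 10111 XOR 11101 = 01010
  pos 1: 10100 XOR 11101 = 01001
  pos 2: 10011 XOR 11101 = 01110
  pos 3: 11101 XOR 11101 = 00000
  pos 8: 10100 XOR 11101 = 01001
  pos 9: 10010 XOR 11101 = 01111
  pos 10: 11110 XOR 11101 = 00011
Remainder (last 4 bits) = 0011. This is the CRC / FCS.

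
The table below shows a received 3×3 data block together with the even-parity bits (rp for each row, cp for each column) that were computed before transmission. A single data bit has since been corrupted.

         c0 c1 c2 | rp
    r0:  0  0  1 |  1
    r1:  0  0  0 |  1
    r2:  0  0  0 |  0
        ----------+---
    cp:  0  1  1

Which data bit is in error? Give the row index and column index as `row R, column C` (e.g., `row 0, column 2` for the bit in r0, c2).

Recompute each row's even parity and compare to rp:
  r0: data parity 1, sent rp 1 → ok
  r1: data parity 0, sent rp 1 → mismatch
  r2: data parity 0, sent rp 0 → ok
Recompute each column's even parity and compare to cp:
  c0: data parity 0, sent cp 0 → ok
  c1: data parity 0, sent cp 1 → mismatch
  c2: data parity 1, sent cp 1 → ok
Exactly one row (r1) and one column (c1) fail → the flipped bit is at their intersection.

row 1, column 1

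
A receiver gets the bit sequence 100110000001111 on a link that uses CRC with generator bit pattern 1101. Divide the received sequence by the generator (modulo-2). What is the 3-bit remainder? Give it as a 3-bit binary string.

Modulo-2 division of 100110000001111 by 1101:
  pos 0: 1001 XOR 1101 = 0100
  pos 1: 1001 XOR 1101 = 0100
  pos 2: 1000 XOR 1101 = 0101
  pos 3: 1010 XOR 1101 = 0111
  pos 4: 1110 XOR 1101 = 0011
  pos 6: 1100 XOR 1101 = 0001
  pos 9: 1011 XOR 1101 = 0110
  pos 10: 1101 XOR 1101 = 0000
Remainder = 001 (nonzero — an error is detected).

001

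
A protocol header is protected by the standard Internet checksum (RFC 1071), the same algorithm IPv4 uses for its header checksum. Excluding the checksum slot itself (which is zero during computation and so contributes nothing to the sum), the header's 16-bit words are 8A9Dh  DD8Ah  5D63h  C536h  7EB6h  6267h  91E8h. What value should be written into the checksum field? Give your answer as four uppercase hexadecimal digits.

0237

One's-complement addition (fold any carry out of bit 15 back into bit 0):
  0x8A9D + 0xDD8A = 0x16827 → wrap carry → 0x6828
  0x6828 + 0x5D63 = 0x0C58B
  0xC58B + 0xC536 = 0x18AC1 → wrap carry → 0x8AC2
  0x8AC2 + 0x7EB6 = 0x10978 → wrap carry → 0x0979
  0x0979 + 0x6267 = 0x06BE0
  0x6BE0 + 0x91E8 = 0x0FDC8
One's-complement sum = 0xFDC8.
Checksum = ~0xFDC8 & 0xFFFF = 0x0237.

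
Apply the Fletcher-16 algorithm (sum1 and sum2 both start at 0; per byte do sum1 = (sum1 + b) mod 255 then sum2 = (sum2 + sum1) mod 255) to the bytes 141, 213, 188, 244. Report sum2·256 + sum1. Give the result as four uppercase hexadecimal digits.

2615

Running sums (mod 255):
  after byte 0 (141): sum1=141, sum2=141
  after byte 1 (213): sum1=99, sum2=240
  after byte 2 (188): sum1=32, sum2=17
  after byte 3 (244): sum1=21, sum2=38
Checksum = sum2·256 + sum1 = 38·256 + 21 = 9749 = 0x2615.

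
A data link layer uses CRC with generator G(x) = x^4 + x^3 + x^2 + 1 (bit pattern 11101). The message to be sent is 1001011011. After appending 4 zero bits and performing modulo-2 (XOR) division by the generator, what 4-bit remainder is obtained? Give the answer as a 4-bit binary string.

Append 4 zeros: 10010110110000. Divide by 11101 (XOR where the leading bit is 1):
  pos 0: 10010 XOR 11101 = 01111
  pos 1: 11111 XOR 11101 = 00010
  pos 4: 10101 XOR 11101 = 01000
  pos 5: 10001 XOR 11101 = 01100
  pos 6: 11000 XOR 11101 = 00101
  pos 8: 10100 XOR 11101 = 01001
  pos 9: 10010 XOR 11101 = 01111
Remainder (last 4 bits) = 1111. This is the CRC / FCS.

1111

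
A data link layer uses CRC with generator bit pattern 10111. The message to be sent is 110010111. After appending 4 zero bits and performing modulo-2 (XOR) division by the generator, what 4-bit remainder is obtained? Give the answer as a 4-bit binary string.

1001

Append 4 zeros: 1100101110000. Divide by 10111 (XOR where the leading bit is 1):
  pos 0: 11001 XOR 10111 = 01110
  pos 1: 11100 XOR 10111 = 01011
  pos 2: 10111 XOR 10111 = 00000
  pos 7: 11000 XOR 10111 = 01111
  pos 8: 11110 XOR 10111 = 01001
Remainder (last 4 bits) = 1001. This is the CRC / FCS.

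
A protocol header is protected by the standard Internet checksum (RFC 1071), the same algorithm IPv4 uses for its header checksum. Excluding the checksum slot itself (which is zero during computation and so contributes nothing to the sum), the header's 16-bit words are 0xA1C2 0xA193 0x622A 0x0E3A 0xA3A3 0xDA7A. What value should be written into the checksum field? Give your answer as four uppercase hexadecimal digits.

One's-complement addition (fold any carry out of bit 15 back into bit 0):
  0xA1C2 + 0xA193 = 0x14355 → wrap carry → 0x4356
  0x4356 + 0x622A = 0x0A580
  0xA580 + 0x0E3A = 0x0B3BA
  0xB3BA + 0xA3A3 = 0x1575D → wrap carry → 0x575E
  0x575E + 0xDA7A = 0x131D8 → wrap carry → 0x31D9
One's-complement sum = 0x31D9.
Checksum = ~0x31D9 & 0xFFFF = 0xCE26.

CE26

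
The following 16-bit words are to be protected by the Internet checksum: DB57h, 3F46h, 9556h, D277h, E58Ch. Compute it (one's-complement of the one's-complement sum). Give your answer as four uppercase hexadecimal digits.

9806

One's-complement addition (fold any carry out of bit 15 back into bit 0):
  0xDB57 + 0x3F46 = 0x11A9D → wrap carry → 0x1A9E
  0x1A9E + 0x9556 = 0x0AFF4
  0xAFF4 + 0xD277 = 0x1826B → wrap carry → 0x826C
  0x826C + 0xE58C = 0x167F8 → wrap carry → 0x67F9
One's-complement sum = 0x67F9.
Checksum = ~0x67F9 & 0xFFFF = 0x9806.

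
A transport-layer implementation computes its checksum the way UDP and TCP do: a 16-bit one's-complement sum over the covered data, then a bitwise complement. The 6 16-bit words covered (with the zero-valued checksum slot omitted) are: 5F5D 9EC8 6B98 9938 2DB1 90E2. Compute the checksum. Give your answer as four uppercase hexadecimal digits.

One's-complement addition (fold any carry out of bit 15 back into bit 0):
  0x5F5D + 0x9EC8 = 0x0FE25
  0xFE25 + 0x6B98 = 0x169BD → wrap carry → 0x69BE
  0x69BE + 0x9938 = 0x102F6 → wrap carry → 0x02F7
  0x02F7 + 0x2DB1 = 0x030A8
  0x30A8 + 0x90E2 = 0x0C18A
One's-complement sum = 0xC18A.
Checksum = ~0xC18A & 0xFFFF = 0x3E75.

3E75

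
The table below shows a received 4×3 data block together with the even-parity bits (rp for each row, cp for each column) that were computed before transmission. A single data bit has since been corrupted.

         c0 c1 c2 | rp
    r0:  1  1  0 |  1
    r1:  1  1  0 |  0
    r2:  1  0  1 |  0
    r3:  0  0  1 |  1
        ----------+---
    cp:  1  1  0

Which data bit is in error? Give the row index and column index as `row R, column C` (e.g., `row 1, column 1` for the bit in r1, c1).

Recompute each row's even parity and compare to rp:
  r0: data parity 0, sent rp 1 → mismatch
  r1: data parity 0, sent rp 0 → ok
  r2: data parity 0, sent rp 0 → ok
  r3: data parity 1, sent rp 1 → ok
Recompute each column's even parity and compare to cp:
  c0: data parity 1, sent cp 1 → ok
  c1: data parity 0, sent cp 1 → mismatch
  c2: data parity 0, sent cp 0 → ok
Exactly one row (r0) and one column (c1) fail → the flipped bit is at their intersection.

row 0, column 1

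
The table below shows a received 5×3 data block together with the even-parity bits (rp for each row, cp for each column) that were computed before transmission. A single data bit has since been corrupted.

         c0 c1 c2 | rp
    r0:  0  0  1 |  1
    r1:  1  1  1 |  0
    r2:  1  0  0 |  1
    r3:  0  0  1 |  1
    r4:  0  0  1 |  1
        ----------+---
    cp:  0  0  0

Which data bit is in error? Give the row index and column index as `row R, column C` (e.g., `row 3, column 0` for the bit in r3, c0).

row 1, column 1

Recompute each row's even parity and compare to rp:
  r0: data parity 1, sent rp 1 → ok
  r1: data parity 1, sent rp 0 → mismatch
  r2: data parity 1, sent rp 1 → ok
  r3: data parity 1, sent rp 1 → ok
  r4: data parity 1, sent rp 1 → ok
Recompute each column's even parity and compare to cp:
  c0: data parity 0, sent cp 0 → ok
  c1: data parity 1, sent cp 0 → mismatch
  c2: data parity 0, sent cp 0 → ok
Exactly one row (r1) and one column (c1) fail → the flipped bit is at their intersection.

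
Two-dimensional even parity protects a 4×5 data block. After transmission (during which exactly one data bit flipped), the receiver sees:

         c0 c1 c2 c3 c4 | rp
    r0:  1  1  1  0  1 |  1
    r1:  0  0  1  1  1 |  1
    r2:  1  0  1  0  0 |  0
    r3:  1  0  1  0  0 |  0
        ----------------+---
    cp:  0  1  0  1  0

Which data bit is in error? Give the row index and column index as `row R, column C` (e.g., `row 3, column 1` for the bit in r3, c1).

Recompute each row's even parity and compare to rp:
  r0: data parity 0, sent rp 1 → mismatch
  r1: data parity 1, sent rp 1 → ok
  r2: data parity 0, sent rp 0 → ok
  r3: data parity 0, sent rp 0 → ok
Recompute each column's even parity and compare to cp:
  c0: data parity 1, sent cp 0 → mismatch
  c1: data parity 1, sent cp 1 → ok
  c2: data parity 0, sent cp 0 → ok
  c3: data parity 1, sent cp 1 → ok
  c4: data parity 0, sent cp 0 → ok
Exactly one row (r0) and one column (c0) fail → the flipped bit is at their intersection.

row 0, column 0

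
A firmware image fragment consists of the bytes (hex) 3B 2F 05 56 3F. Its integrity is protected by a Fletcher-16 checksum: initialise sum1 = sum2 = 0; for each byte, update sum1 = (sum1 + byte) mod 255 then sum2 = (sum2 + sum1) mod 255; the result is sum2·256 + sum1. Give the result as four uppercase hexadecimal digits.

Running sums (mod 255):
  after byte 0 (3B): sum1=59, sum2=59
  after byte 1 (2F): sum1=106, sum2=165
  after byte 2 (05): sum1=111, sum2=21
  after byte 3 (56): sum1=197, sum2=218
  after byte 4 (3F): sum1=5, sum2=223
Checksum = sum2·256 + sum1 = 223·256 + 5 = 57093 = 0xDF05.

DF05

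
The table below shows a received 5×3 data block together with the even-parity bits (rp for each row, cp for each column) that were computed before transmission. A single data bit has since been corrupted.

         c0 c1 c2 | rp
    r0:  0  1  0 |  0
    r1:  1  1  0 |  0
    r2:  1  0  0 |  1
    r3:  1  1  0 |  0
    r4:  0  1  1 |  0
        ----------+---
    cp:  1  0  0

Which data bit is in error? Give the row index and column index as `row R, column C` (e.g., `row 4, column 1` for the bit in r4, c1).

Recompute each row's even parity and compare to rp:
  r0: data parity 1, sent rp 0 → mismatch
  r1: data parity 0, sent rp 0 → ok
  r2: data parity 1, sent rp 1 → ok
  r3: data parity 0, sent rp 0 → ok
  r4: data parity 0, sent rp 0 → ok
Recompute each column's even parity and compare to cp:
  c0: data parity 1, sent cp 1 → ok
  c1: data parity 0, sent cp 0 → ok
  c2: data parity 1, sent cp 0 → mismatch
Exactly one row (r0) and one column (c2) fail → the flipped bit is at their intersection.

row 0, column 2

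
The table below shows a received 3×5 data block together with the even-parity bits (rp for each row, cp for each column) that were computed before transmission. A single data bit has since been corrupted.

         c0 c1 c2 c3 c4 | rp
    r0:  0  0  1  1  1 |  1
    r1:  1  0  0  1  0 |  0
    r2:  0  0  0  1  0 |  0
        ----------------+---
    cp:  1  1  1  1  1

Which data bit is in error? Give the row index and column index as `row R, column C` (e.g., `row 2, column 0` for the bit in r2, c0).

Recompute each row's even parity and compare to rp:
  r0: data parity 1, sent rp 1 → ok
  r1: data parity 0, sent rp 0 → ok
  r2: data parity 1, sent rp 0 → mismatch
Recompute each column's even parity and compare to cp:
  c0: data parity 1, sent cp 1 → ok
  c1: data parity 0, sent cp 1 → mismatch
  c2: data parity 1, sent cp 1 → ok
  c3: data parity 1, sent cp 1 → ok
  c4: data parity 1, sent cp 1 → ok
Exactly one row (r2) and one column (c1) fail → the flipped bit is at their intersection.

row 2, column 1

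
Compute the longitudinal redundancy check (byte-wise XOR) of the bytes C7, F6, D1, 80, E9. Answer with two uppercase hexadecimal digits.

89

XOR the bytes together:
  start with 0xC7
  0xC7 ⊕ 0xF6 = 0x31
  0x31 ⊕ 0xD1 = 0xE0
  0xE0 ⊕ 0x80 = 0x60
  0x60 ⊕ 0xE9 = 0x89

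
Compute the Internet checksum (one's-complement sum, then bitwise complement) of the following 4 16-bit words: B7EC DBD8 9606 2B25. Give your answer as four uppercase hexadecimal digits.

AB0E

One's-complement addition (fold any carry out of bit 15 back into bit 0):
  0xB7EC + 0xDBD8 = 0x193C4 → wrap carry → 0x93C5
  0x93C5 + 0x9606 = 0x129CB → wrap carry → 0x29CC
  0x29CC + 0x2B25 = 0x054F1
One's-complement sum = 0x54F1.
Checksum = ~0x54F1 & 0xFFFF = 0xAB0E.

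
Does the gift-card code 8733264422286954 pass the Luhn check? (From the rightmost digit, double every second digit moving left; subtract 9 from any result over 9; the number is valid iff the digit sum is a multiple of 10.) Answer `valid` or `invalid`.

valid

From the right, keep odd positions and double even positions (subtract 9 from any doubled value over 9):
  doubled (positions 2,4,...): 1 3 4 4 8 4 6 7 → sum 37
  kept (positions 1,3,...): 4 9 8 2 4 6 3 7 → sum 43
Total = 80.
80 mod 10 = 0, so the number is valid.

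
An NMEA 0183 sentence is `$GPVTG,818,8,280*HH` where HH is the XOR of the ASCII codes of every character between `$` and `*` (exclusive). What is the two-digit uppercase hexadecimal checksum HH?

XOR the ASCII codes of the payload characters:
  'G' = 0x47 → acc = 0x47
  'P' = 0x50 → acc = 0x17
  'V' = 0x56 → acc = 0x41
  'T' = 0x54 → acc = 0x15
  'G' = 0x47 → acc = 0x52
  ',' = 0x2C → acc = 0x7E
  '8' = 0x38 → acc = 0x46
  '1' = 0x31 → acc = 0x77
  '8' = 0x38 → acc = 0x4F
  ',' = 0x2C → acc = 0x63
  '8' = 0x38 → acc = 0x5B
  ',' = 0x2C → acc = 0x77
  '2' = 0x32 → acc = 0x45
  '8' = 0x38 → acc = 0x7D
  '0' = 0x30 → acc = 0x4D
Checksum = 0x4D.

4D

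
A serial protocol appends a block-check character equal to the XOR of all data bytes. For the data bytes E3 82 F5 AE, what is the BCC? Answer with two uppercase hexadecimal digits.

3A

XOR the bytes together:
  start with 0xE3
  0xE3 ⊕ 0x82 = 0x61
  0x61 ⊕ 0xF5 = 0x94
  0x94 ⊕ 0xAE = 0x3A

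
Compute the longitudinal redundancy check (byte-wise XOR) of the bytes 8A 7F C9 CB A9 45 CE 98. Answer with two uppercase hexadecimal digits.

XOR the bytes together:
  start with 0x8A
  0x8A ⊕ 0x7F = 0xF5
  0xF5 ⊕ 0xC9 = 0x3C
  0x3C ⊕ 0xCB = 0xF7
  0xF7 ⊕ 0xA9 = 0x5E
  0x5E ⊕ 0x45 = 0x1B
  0x1B ⊕ 0xCE = 0xD5
  0xD5 ⊕ 0x98 = 0x4D

4D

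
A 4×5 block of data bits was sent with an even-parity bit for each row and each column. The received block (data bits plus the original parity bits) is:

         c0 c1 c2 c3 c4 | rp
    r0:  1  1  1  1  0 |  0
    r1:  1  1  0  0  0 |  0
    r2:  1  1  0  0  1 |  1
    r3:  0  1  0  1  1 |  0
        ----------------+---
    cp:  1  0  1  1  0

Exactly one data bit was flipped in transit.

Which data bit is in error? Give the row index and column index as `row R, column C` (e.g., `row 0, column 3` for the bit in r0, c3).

Recompute each row's even parity and compare to rp:
  r0: data parity 0, sent rp 0 → ok
  r1: data parity 0, sent rp 0 → ok
  r2: data parity 1, sent rp 1 → ok
  r3: data parity 1, sent rp 0 → mismatch
Recompute each column's even parity and compare to cp:
  c0: data parity 1, sent cp 1 → ok
  c1: data parity 0, sent cp 0 → ok
  c2: data parity 1, sent cp 1 → ok
  c3: data parity 0, sent cp 1 → mismatch
  c4: data parity 0, sent cp 0 → ok
Exactly one row (r3) and one column (c3) fail → the flipped bit is at their intersection.

row 3, column 3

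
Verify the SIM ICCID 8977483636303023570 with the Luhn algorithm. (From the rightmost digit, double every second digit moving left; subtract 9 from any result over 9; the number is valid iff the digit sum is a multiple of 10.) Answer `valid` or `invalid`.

From the right, keep odd positions and double even positions (subtract 9 from any doubled value over 9):
  doubled (positions 2,4,...): 5 6 0 0 3 3 7 5 9 → sum 38
  kept (positions 1,3,...): 0 5 2 3 3 3 3 4 7 8 → sum 38
Total = 76.
76 mod 10 = 6, so the number is invalid.

invalid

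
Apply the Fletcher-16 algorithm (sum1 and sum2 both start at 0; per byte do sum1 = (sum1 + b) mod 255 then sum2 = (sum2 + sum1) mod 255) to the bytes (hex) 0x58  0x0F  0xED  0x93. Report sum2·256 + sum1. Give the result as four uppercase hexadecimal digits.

Running sums (mod 255):
  after byte 0 (0x58): sum1=88, sum2=88
  after byte 1 (0x0F): sum1=103, sum2=191
  after byte 2 (0xED): sum1=85, sum2=21
  after byte 3 (0x93): sum1=232, sum2=253
Checksum = sum2·256 + sum1 = 253·256 + 232 = 65000 = 0xFDE8.

FDE8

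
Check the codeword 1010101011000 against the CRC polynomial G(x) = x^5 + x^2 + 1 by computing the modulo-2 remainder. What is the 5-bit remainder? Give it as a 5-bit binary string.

00000

Modulo-2 division of 1010101011000 by 100101:
  pos 0: 101010 XOR 100101 = 001111
  pos 2: 111110 XOR 100101 = 011011
  pos 3: 110111 XOR 100101 = 010010
  pos 4: 100101 XOR 100101 = 000000
Remainder = 00000 (zero — the frame passes the CRC check).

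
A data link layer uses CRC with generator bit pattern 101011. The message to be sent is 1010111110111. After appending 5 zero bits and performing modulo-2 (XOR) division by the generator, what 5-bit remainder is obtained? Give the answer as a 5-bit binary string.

11000

Append 5 zeros: 101011111011100000. Divide by 101011 (XOR where the leading bit is 1):
  pos 0: 101011 XOR 101011 = 000000
  pos 6: 111011 XOR 101011 = 010000
  pos 7: 100001 XOR 101011 = 001010
  pos 9: 101000 XOR 101011 = 000011
Remainder (last 5 bits) = 11000. This is the CRC / FCS.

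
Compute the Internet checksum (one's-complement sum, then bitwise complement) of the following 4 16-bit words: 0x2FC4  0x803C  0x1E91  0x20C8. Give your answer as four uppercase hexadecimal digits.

10A6

One's-complement addition (fold any carry out of bit 15 back into bit 0):
  0x2FC4 + 0x803C = 0x0B000
  0xB000 + 0x1E91 = 0x0CE91
  0xCE91 + 0x20C8 = 0x0EF59
One's-complement sum = 0xEF59.
Checksum = ~0xEF59 & 0xFFFF = 0x10A6.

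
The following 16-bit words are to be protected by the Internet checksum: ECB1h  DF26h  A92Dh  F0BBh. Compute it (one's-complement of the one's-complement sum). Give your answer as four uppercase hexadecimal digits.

9A3D

One's-complement addition (fold any carry out of bit 15 back into bit 0):
  0xECB1 + 0xDF26 = 0x1CBD7 → wrap carry → 0xCBD8
  0xCBD8 + 0xA92D = 0x17505 → wrap carry → 0x7506
  0x7506 + 0xF0BB = 0x165C1 → wrap carry → 0x65C2
One's-complement sum = 0x65C2.
Checksum = ~0x65C2 & 0xFFFF = 0x9A3D.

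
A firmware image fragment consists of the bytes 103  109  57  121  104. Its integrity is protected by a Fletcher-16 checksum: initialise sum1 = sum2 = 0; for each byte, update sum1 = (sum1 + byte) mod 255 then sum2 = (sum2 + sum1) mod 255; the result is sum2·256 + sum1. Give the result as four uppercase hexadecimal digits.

Running sums (mod 255):
  after byte 0 (103): sum1=103, sum2=103
  after byte 1 (109): sum1=212, sum2=60
  after byte 2 (57): sum1=14, sum2=74
  after byte 3 (121): sum1=135, sum2=209
  after byte 4 (104): sum1=239, sum2=193
Checksum = sum2·256 + sum1 = 193·256 + 239 = 49647 = 0xC1EF.

C1EF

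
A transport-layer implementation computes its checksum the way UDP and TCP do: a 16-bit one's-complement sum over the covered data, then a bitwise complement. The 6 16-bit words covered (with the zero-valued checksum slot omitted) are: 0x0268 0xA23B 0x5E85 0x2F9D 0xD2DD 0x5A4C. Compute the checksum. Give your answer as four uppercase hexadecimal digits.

A00F

One's-complement addition (fold any carry out of bit 15 back into bit 0):
  0x0268 + 0xA23B = 0x0A4A3
  0xA4A3 + 0x5E85 = 0x10328 → wrap carry → 0x0329
  0x0329 + 0x2F9D = 0x032C6
  0x32C6 + 0xD2DD = 0x105A3 → wrap carry → 0x05A4
  0x05A4 + 0x5A4C = 0x05FF0
One's-complement sum = 0x5FF0.
Checksum = ~0x5FF0 & 0xFFFF = 0xA00F.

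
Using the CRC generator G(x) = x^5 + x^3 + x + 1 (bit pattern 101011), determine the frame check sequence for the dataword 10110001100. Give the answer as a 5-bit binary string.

01101

Append 5 zeros: 1011000110000000. Divide by 101011 (XOR where the leading bit is 1):
  pos 0: 101100 XOR 101011 = 000111
  pos 3: 111011 XOR 101011 = 010000
  pos 4: 100000 XOR 101011 = 001011
  pos 6: 101100 XOR 101011 = 000111
  pos 9: 111000 XOR 101011 = 010011
  pos 10: 100110 XOR 101011 = 001101
Remainder (last 5 bits) = 01101. This is the CRC / FCS.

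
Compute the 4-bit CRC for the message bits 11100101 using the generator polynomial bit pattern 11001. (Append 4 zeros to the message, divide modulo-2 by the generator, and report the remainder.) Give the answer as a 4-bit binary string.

Append 4 zeros: 111001010000. Divide by 11001 (XOR where the leading bit is 1):
  pos 0: 11100 XOR 11001 = 00101
  pos 2: 10110 XOR 11001 = 01111
  pos 3: 11111 XOR 11001 = 00110
  pos 5: 11000 XOR 11001 = 00001
Remainder (last 4 bits) = 0100. This is the CRC / FCS.

0100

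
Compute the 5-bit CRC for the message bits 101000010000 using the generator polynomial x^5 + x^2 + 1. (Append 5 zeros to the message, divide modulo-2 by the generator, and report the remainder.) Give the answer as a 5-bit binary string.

11100

Append 5 zeros: 10100001000000000. Divide by 100101 (XOR where the leading bit is 1):
  pos 0: 101000 XOR 100101 = 001101
  pos 2: 110101 XOR 100101 = 010000
  pos 3: 100000 XOR 100101 = 000101
  pos 6: 101000 XOR 100101 = 001101
  pos 8: 110100 XOR 100101 = 010001
  pos 9: 100010 XOR 100101 = 000111
Remainder (last 5 bits) = 11100. This is the CRC / FCS.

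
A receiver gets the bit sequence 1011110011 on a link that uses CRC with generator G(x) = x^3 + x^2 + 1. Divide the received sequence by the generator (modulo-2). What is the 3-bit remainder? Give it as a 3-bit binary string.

Modulo-2 division of 1011110011 by 1101:
  pos 0: 1011 XOR 1101 = 0110
  pos 1: 1101 XOR 1101 = 0000
  pos 5: 1001 XOR 1101 = 0100
  pos 6: 1001 XOR 1101 = 0100
Remainder = 100 (nonzero — an error is detected).

100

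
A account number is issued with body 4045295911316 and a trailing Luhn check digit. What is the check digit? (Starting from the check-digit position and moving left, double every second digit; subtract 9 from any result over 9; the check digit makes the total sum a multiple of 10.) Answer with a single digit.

Partial digits right→left: 6 1 3 1 1 9 5 9 2 5 4 0 4
Double every second digit counting from the check-digit position (so the 1st, 3rd, 5th, ... of the partial from the right).
  doubled (with −9 where >9): 3 6 2 1 4 8 8 → sum 32
  kept as-is: 1 1 9 9 5 0 → sum 25
Total = 32 + 25 = 57.
Check digit = (10 − (57 mod 10)) mod 10 = 3.

3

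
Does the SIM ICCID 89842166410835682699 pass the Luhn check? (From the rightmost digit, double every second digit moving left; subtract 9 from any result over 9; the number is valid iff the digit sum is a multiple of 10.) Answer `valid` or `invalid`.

invalid

From the right, keep odd positions and double even positions (subtract 9 from any doubled value over 9):
  doubled (positions 2,4,...): 9 4 3 6 0 8 3 4 7 7 → sum 51
  kept (positions 1,3,...): 9 6 8 5 8 1 6 1 4 9 → sum 57
Total = 108.
108 mod 10 = 8, so the number is invalid.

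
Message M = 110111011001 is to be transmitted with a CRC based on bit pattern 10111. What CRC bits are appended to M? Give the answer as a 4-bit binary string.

Append 4 zeros: 1101110110010000. Divide by 10111 (XOR where the leading bit is 1):
  pos 0: 11011 XOR 10111 = 01100
  pos 1: 11001 XOR 10111 = 01110
  pos 2: 11100 XOR 10111 = 01011
  pos 3: 10111 XOR 10111 = 00000
  pos 8: 10010 XOR 10111 = 00101
  pos 10: 10100 XOR 10111 = 00011
Remainder (last 4 bits) = 0110. This is the CRC / FCS.

0110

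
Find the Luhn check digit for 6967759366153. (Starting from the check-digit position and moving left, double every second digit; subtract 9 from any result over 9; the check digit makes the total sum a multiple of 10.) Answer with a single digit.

Partial digits right→left: 3 5 1 6 6 3 9 5 7 7 6 9 6
Double every second digit counting from the check-digit position (so the 1st, 3rd, 5th, ... of the partial from the right).
  doubled (with −9 where >9): 6 2 3 9 5 3 3 → sum 31
  kept as-is: 5 6 3 5 7 9 → sum 35
Total = 31 + 35 = 66.
Check digit = (10 − (66 mod 10)) mod 10 = 4.

4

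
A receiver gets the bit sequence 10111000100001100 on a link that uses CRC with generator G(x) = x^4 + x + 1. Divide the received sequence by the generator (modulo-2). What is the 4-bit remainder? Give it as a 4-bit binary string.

0000

Modulo-2 division of 10111000100001100 by 10011:
  pos 0: 10111 XOR 10011 = 00100
  pos 2: 10000 XOR 10011 = 00011
  pos 5: 11010 XOR 10011 = 01001
  pos 6: 10010 XOR 10011 = 00001
  pos 10: 10011 XOR 10011 = 00000
Remainder = 0000 (zero — the frame passes the CRC check).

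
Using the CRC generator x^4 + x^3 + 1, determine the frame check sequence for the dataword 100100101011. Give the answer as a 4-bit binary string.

Append 4 zeros: 1001001010110000. Divide by 11001 (XOR where the leading bit is 1):
  pos 0: 10010 XOR 11001 = 01011
  pos 1: 10110 XOR 11001 = 01111
  pos 2: 11111 XOR 11001 = 00110
  pos 4: 11001 XOR 11001 = 00000
  pos 10: 11000 XOR 11001 = 00001
Remainder (last 4 bits) = 0010. This is the CRC / FCS.

0010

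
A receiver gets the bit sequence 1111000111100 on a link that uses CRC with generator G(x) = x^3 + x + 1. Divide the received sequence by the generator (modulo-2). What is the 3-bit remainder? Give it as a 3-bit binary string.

000

Modulo-2 division of 1111000111100 by 1011:
  pos 0: 1111 XOR 1011 = 0100
  pos 1: 1000 XOR 1011 = 0011
  pos 3: 1100 XOR 1011 = 0111
  pos 4: 1111 XOR 1011 = 0100
  pos 5: 1001 XOR 1011 = 0010
  pos 7: 1011 XOR 1011 = 0000
Remainder = 000 (zero — the frame passes the CRC check).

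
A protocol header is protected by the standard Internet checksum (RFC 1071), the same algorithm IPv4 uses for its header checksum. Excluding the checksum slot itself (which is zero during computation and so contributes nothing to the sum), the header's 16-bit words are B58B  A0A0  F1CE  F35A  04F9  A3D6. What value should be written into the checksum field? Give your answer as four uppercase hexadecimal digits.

1BDA

One's-complement addition (fold any carry out of bit 15 back into bit 0):
  0xB58B + 0xA0A0 = 0x1562B → wrap carry → 0x562C
  0x562C + 0xF1CE = 0x147FA → wrap carry → 0x47FB
  0x47FB + 0xF35A = 0x13B55 → wrap carry → 0x3B56
  0x3B56 + 0x04F9 = 0x0404F
  0x404F + 0xA3D6 = 0x0E425
One's-complement sum = 0xE425.
Checksum = ~0xE425 & 0xFFFF = 0x1BDA.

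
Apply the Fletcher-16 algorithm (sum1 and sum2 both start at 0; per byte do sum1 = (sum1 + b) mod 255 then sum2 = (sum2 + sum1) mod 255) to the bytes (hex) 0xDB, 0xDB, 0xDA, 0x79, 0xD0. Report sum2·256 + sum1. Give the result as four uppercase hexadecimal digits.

Running sums (mod 255):
  after byte 0 (0xDB): sum1=219, sum2=219
  after byte 1 (0xDB): sum1=183, sum2=147
  after byte 2 (0xDA): sum1=146, sum2=38
  after byte 3 (0x79): sum1=12, sum2=50
  after byte 4 (0xD0): sum1=220, sum2=15
Checksum = sum2·256 + sum1 = 15·256 + 220 = 4060 = 0x0FDC.

0FDC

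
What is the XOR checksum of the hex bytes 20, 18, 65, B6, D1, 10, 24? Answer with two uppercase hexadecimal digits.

XOR the bytes together:
  start with 0x20
  0x20 ⊕ 0x18 = 0x38
  0x38 ⊕ 0x65 = 0x5D
  0x5D ⊕ 0xB6 = 0xEB
  0xEB ⊕ 0xD1 = 0x3A
  0x3A ⊕ 0x10 = 0x2A
  0x2A ⊕ 0x24 = 0x0E

0E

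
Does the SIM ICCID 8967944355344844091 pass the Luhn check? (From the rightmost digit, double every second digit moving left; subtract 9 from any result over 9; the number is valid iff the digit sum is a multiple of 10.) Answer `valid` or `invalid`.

invalid

From the right, keep odd positions and double even positions (subtract 9 from any doubled value over 9):
  doubled (positions 2,4,...): 9 8 7 8 1 6 8 5 9 → sum 61
  kept (positions 1,3,...): 1 0 4 4 3 5 4 9 6 8 → sum 44
Total = 105.
105 mod 10 = 5, so the number is invalid.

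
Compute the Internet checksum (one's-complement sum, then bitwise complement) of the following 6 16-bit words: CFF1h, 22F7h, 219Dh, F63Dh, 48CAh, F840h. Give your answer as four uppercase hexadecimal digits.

B430

One's-complement addition (fold any carry out of bit 15 back into bit 0):
  0xCFF1 + 0x22F7 = 0x0F2E8
  0xF2E8 + 0x219D = 0x11485 → wrap carry → 0x1486
  0x1486 + 0xF63D = 0x10AC3 → wrap carry → 0x0AC4
  0x0AC4 + 0x48CA = 0x0538E
  0x538E + 0xF840 = 0x14BCE → wrap carry → 0x4BCF
One's-complement sum = 0x4BCF.
Checksum = ~0x4BCF & 0xFFFF = 0xB430.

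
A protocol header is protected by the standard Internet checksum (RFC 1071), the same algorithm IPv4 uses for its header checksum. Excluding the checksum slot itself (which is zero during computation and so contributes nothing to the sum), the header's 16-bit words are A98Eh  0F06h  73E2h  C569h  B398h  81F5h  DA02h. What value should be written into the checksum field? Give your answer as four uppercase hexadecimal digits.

FE8D

One's-complement addition (fold any carry out of bit 15 back into bit 0):
  0xA98E + 0x0F06 = 0x0B894
  0xB894 + 0x73E2 = 0x12C76 → wrap carry → 0x2C77
  0x2C77 + 0xC569 = 0x0F1E0
  0xF1E0 + 0xB398 = 0x1A578 → wrap carry → 0xA579
  0xA579 + 0x81F5 = 0x1276E → wrap carry → 0x276F
  0x276F + 0xDA02 = 0x10171 → wrap carry → 0x0172
One's-complement sum = 0x0172.
Checksum = ~0x0172 & 0xFFFF = 0xFE8D.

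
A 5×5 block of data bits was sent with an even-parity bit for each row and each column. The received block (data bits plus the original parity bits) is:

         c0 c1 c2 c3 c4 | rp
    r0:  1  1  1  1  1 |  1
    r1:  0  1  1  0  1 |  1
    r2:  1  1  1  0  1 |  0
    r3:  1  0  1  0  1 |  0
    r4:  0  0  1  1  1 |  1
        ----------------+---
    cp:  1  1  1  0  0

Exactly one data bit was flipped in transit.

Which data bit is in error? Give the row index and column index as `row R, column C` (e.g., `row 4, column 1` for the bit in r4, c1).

Recompute each row's even parity and compare to rp:
  r0: data parity 1, sent rp 1 → ok
  r1: data parity 1, sent rp 1 → ok
  r2: data parity 0, sent rp 0 → ok
  r3: data parity 1, sent rp 0 → mismatch
  r4: data parity 1, sent rp 1 → ok
Recompute each column's even parity and compare to cp:
  c0: data parity 1, sent cp 1 → ok
  c1: data parity 1, sent cp 1 → ok
  c2: data parity 1, sent cp 1 → ok
  c3: data parity 0, sent cp 0 → ok
  c4: data parity 1, sent cp 0 → mismatch
Exactly one row (r3) and one column (c4) fail → the flipped bit is at their intersection.

row 3, column 4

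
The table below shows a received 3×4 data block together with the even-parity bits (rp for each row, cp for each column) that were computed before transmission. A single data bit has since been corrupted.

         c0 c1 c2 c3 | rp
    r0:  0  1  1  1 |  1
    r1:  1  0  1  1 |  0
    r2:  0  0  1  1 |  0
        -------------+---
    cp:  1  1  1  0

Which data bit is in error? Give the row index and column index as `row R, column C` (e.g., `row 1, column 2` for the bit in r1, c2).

Recompute each row's even parity and compare to rp:
  r0: data parity 1, sent rp 1 → ok
  r1: data parity 1, sent rp 0 → mismatch
  r2: data parity 0, sent rp 0 → ok
Recompute each column's even parity and compare to cp:
  c0: data parity 1, sent cp 1 → ok
  c1: data parity 1, sent cp 1 → ok
  c2: data parity 1, sent cp 1 → ok
  c3: data parity 1, sent cp 0 → mismatch
Exactly one row (r1) and one column (c3) fail → the flipped bit is at their intersection.

row 1, column 3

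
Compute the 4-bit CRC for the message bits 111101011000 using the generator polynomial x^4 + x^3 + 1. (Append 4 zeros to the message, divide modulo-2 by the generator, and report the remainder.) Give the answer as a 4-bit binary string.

1011

Append 4 zeros: 1111010110000000. Divide by 11001 (XOR where the leading bit is 1):
  pos 0: 11110 XOR 11001 = 00111
  pos 2: 11110 XOR 11001 = 00111
  pos 4: 11111 XOR 11001 = 00110
  pos 6: 11000 XOR 11001 = 00001
  pos 10: 10000 XOR 11001 = 01001
  pos 11: 10010 XOR 11001 = 01011
Remainder (last 4 bits) = 1011. This is the CRC / FCS.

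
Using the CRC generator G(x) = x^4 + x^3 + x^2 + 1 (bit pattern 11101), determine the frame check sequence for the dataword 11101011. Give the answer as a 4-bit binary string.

Append 4 zeros: 111010110000. Divide by 11101 (XOR where the leading bit is 1):
  pos 0: 11101 XOR 11101 = 00000
  pos 6: 11000 XOR 11101 = 00101
Remainder (last 4 bits) = 1010. This is the CRC / FCS.

1010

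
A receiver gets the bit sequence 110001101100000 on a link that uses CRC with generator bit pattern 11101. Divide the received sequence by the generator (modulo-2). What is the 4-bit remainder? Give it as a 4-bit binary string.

Modulo-2 division of 110001101100000 by 11101:
  pos 0: 11000 XOR 11101 = 00101
  pos 2: 10111 XOR 11101 = 01010
  pos 3: 10100 XOR 11101 = 01001
  pos 4: 10011 XOR 11101 = 01110
  pos 5: 11101 XOR 11101 = 00000
Remainder = 0000 (zero — the frame passes the CRC check).

0000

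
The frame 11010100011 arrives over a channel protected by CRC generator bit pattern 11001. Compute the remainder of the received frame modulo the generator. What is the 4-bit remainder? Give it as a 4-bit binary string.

0000

Modulo-2 division of 11010100011 by 11001:
  pos 0: 11010 XOR 11001 = 00011
  pos 3: 11100 XOR 11001 = 00101
  pos 5: 10101 XOR 11001 = 01100
  pos 6: 11001 XOR 11001 = 00000
Remainder = 0000 (zero — the frame passes the CRC check).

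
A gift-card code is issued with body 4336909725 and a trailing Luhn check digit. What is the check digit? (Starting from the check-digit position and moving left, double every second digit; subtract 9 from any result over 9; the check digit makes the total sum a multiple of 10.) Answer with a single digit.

8

Partial digits right→left: 5 2 7 9 0 9 6 3 3 4
Double every second digit counting from the check-digit position (so the 1st, 3rd, 5th, ... of the partial from the right).
  doubled (with −9 where >9): 1 5 0 3 6 → sum 15
  kept as-is: 2 9 9 3 4 → sum 27
Total = 15 + 27 = 42.
Check digit = (10 − (42 mod 10)) mod 10 = 8.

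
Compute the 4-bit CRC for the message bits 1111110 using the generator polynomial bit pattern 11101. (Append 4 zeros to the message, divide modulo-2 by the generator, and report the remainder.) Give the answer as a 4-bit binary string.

0110

Append 4 zeros: 11111100000. Divide by 11101 (XOR where the leading bit is 1):
  pos 0: 11111 XOR 11101 = 00010
  pos 3: 10100 XOR 11101 = 01001
  pos 4: 10010 XOR 11101 = 01111
  pos 5: 11110 XOR 11101 = 00011
Remainder (last 4 bits) = 0110. This is the CRC / FCS.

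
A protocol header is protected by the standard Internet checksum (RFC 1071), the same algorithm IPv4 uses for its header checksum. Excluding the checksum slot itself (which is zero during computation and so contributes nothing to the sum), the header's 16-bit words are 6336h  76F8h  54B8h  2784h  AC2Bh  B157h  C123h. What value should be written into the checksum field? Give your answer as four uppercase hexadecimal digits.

One's-complement addition (fold any carry out of bit 15 back into bit 0):
  0x6336 + 0x76F8 = 0x0DA2E
  0xDA2E + 0x54B8 = 0x12EE6 → wrap carry → 0x2EE7
  0x2EE7 + 0x2784 = 0x0566B
  0x566B + 0xAC2B = 0x10296 → wrap carry → 0x0297
  0x0297 + 0xB157 = 0x0B3EE
  0xB3EE + 0xC123 = 0x17511 → wrap carry → 0x7512
One's-complement sum = 0x7512.
Checksum = ~0x7512 & 0xFFFF = 0x8AED.

8AED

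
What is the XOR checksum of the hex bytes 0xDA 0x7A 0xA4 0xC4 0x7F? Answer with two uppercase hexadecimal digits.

XOR the bytes together:
  start with 0xDA
  0xDA ⊕ 0x7A = 0xA0
  0xA0 ⊕ 0xA4 = 0x04
  0x04 ⊕ 0xC4 = 0xC0
  0xC0 ⊕ 0x7F = 0xBF

BF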